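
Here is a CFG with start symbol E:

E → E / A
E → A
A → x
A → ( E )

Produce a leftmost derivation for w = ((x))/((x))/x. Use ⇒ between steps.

E⇒E/A⇒E/A/A⇒A/A/A⇒(E)/A/A⇒(A)/A/A⇒((E))/A/A⇒((A))/A/A⇒((x))/A/A⇒((x))/(E)/A⇒((x))/(A)/A⇒((x))/((E))/A⇒((x))/((A))/A⇒((x))/((x))/A⇒((x))/((x))/x

E ⇒ E/A   [E → E / A]
E/A ⇒ E/A/A   [E → E / A]
E/A/A ⇒ A/A/A   [E → A]
A/A/A ⇒ (E)/A/A   [A → ( E )]
(E)/A/A ⇒ (A)/A/A   [E → A]
(A)/A/A ⇒ ((E))/A/A   [A → ( E )]
((E))/A/A ⇒ ((A))/A/A   [E → A]
((A))/A/A ⇒ ((x))/A/A   [A → x]
((x))/A/A ⇒ ((x))/(E)/A   [A → ( E )]
((x))/(E)/A ⇒ ((x))/(A)/A   [E → A]
((x))/(A)/A ⇒ ((x))/((E))/A   [A → ( E )]
((x))/((E))/A ⇒ ((x))/((A))/A   [E → A]
((x))/((A))/A ⇒ ((x))/((x))/A   [A → x]
((x))/((x))/A ⇒ ((x))/((x))/x   [A → x]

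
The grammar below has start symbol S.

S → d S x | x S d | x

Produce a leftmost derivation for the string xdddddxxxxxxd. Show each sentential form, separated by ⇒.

S ⇒ xSd   [S → x S d]
xSd ⇒ xdSxd   [S → d S x]
xdSxd ⇒ xddSxxd   [S → d S x]
xddSxxd ⇒ xdddSxxxd   [S → d S x]
xdddSxxxd ⇒ xddddSxxxxd   [S → d S x]
xddddSxxxxd ⇒ xdddddSxxxxxd   [S → d S x]
xdddddSxxxxxd ⇒ xdddddxxxxxxd   [S → x]

S ⇒ xSd ⇒ xdSxd ⇒ xddSxxd ⇒ xdddSxxxd ⇒ xddddSxxxxd ⇒ xdddddSxxxxxd ⇒ xdddddxxxxxxd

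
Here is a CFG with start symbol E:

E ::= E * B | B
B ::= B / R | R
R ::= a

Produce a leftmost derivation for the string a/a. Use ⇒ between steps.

E ⇒ B   [E ::= B]
B ⇒ B/R   [B ::= B / R]
B/R ⇒ R/R   [B ::= R]
R/R ⇒ a/R   [R ::= a]
a/R ⇒ a/a   [R ::= a]

E⇒B⇒B/R⇒R/R⇒a/R⇒a/a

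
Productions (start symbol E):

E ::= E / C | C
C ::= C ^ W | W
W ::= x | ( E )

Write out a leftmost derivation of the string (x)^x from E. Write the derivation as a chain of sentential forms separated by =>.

E => C => C^W => W^W => (E)^W => (C)^W => (W)^W => (x)^W => (x)^x

E => C   [E ::= C]
C => C^W   [C ::= C ^ W]
C^W => W^W   [C ::= W]
W^W => (E)^W   [W ::= ( E )]
(E)^W => (C)^W   [E ::= C]
(C)^W => (W)^W   [C ::= W]
(W)^W => (x)^W   [W ::= x]
(x)^W => (x)^x   [W ::= x]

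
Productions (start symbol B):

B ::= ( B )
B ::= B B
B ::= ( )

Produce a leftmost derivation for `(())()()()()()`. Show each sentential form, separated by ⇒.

B ⇒ BB ⇒ BBB ⇒ BBBB ⇒ BBBBB ⇒ BBBBBB ⇒ (B)BBBBB ⇒ (())BBBBB ⇒ (())()BBBB ⇒ (())()()BBB ⇒ (())()()()BB ⇒ (())()()()()B ⇒ (())()()()()()

B ⇒ BB   [B ::= B B]
BB ⇒ BBB   [B ::= B B]
BBB ⇒ BBBB   [B ::= B B]
BBBB ⇒ BBBBB   [B ::= B B]
BBBBB ⇒ BBBBBB   [B ::= B B]
BBBBBB ⇒ (B)BBBBB   [B ::= ( B )]
(B)BBBBB ⇒ (())BBBBB   [B ::= ( )]
(())BBBBB ⇒ (())()BBBB   [B ::= ( )]
(())()BBBB ⇒ (())()()BBB   [B ::= ( )]
(())()()BBB ⇒ (())()()()BB   [B ::= ( )]
(())()()()BB ⇒ (())()()()()B   [B ::= ( )]
(())()()()()B ⇒ (())()()()()()   [B ::= ( )]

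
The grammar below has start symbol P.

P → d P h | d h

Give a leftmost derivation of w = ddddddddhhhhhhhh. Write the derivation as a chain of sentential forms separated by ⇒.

P ⇒ dPh   [P → d P h]
dPh ⇒ ddPhh   [P → d P h]
ddPhh ⇒ dddPhhh   [P → d P h]
dddPhhh ⇒ ddddPhhhh   [P → d P h]
ddddPhhhh ⇒ dddddPhhhhh   [P → d P h]
dddddPhhhhh ⇒ ddddddPhhhhhh   [P → d P h]
ddddddPhhhhhh ⇒ dddddddPhhhhhhh   [P → d P h]
dddddddPhhhhhhh ⇒ ddddddddhhhhhhhh   [P → d h]

P⇒dPh⇒ddPhh⇒dddPhhh⇒ddddPhhhh⇒dddddPhhhhh⇒ddddddPhhhhhh⇒dddddddPhhhhhhh⇒ddddddddhhhhhhhh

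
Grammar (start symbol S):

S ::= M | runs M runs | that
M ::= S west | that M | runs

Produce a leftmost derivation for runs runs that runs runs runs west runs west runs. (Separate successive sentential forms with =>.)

S => runs M runs => runs S west runs => runs runs M runs west runs => runs runs that M runs west runs => runs runs that S west runs west runs => runs runs that runs M runs west runs west runs => runs runs that runs runs runs west runs west runs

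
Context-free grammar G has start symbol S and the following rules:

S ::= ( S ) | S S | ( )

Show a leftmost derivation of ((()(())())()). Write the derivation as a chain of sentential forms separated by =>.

S=>(S)=>(SS)=>((S)S)=>((SS)S)=>((()S)S)=>((()SS)S)=>((()(S)S)S)=>((()(())S)S)=>((()(())())S)=>((()(())())())

S => (S)   [S ::= ( S )]
(S) => (SS)   [S ::= S S]
(SS) => ((S)S)   [S ::= ( S )]
((S)S) => ((SS)S)   [S ::= S S]
((SS)S) => ((()S)S)   [S ::= ( )]
((()S)S) => ((()SS)S)   [S ::= S S]
((()SS)S) => ((()(S)S)S)   [S ::= ( S )]
((()(S)S)S) => ((()(())S)S)   [S ::= ( )]
((()(())S)S) => ((()(())())S)   [S ::= ( )]
((()(())())S) => ((()(())())())   [S ::= ( )]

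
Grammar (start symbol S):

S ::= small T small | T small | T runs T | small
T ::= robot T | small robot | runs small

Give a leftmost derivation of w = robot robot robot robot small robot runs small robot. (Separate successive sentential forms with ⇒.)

S ⇒ T runs T ⇒ robot T runs T ⇒ robot robot T runs T ⇒ robot robot robot T runs T ⇒ robot robot robot robot T runs T ⇒ robot robot robot robot small robot runs T ⇒ robot robot robot robot small robot runs small robot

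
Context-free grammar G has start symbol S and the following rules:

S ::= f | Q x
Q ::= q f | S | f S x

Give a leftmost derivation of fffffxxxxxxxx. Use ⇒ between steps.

S⇒Qx⇒fSxx⇒fQxxx⇒ffSxxxx⇒ffQxxxxx⇒fffSxxxxxx⇒fffQxxxxxxx⇒ffffSxxxxxxxx⇒fffffxxxxxxxx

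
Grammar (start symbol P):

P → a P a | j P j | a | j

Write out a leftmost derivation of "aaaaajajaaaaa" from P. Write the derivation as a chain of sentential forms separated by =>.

P => aPa   [P → a P a]
aPa => aaPaa   [P → a P a]
aaPaa => aaaPaaa   [P → a P a]
aaaPaaa => aaaaPaaaa   [P → a P a]
aaaaPaaaa => aaaaaPaaaaa   [P → a P a]
aaaaaPaaaaa => aaaaajPjaaaaa   [P → j P j]
aaaaajPjaaaaa => aaaaajajaaaaa   [P → a]

P=>aPa=>aaPaa=>aaaPaaa=>aaaaPaaaa=>aaaaaPaaaaa=>aaaaajPjaaaaa=>aaaaajajaaaaa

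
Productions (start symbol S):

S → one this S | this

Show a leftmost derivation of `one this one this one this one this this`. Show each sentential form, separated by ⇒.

S ⇒ one this S ⇒ one this one this S ⇒ one this one this one this S ⇒ one this one this one this one this S ⇒ one this one this one this one this this

S ⇒ one this S   [S → one this S]
one this S ⇒ one this one this S   [S → one this S]
one this one this S ⇒ one this one this one this S   [S → one this S]
one this one this one this S ⇒ one this one this one this one this S   [S → one this S]
one this one this one this one this S ⇒ one this one this one this one this this   [S → this]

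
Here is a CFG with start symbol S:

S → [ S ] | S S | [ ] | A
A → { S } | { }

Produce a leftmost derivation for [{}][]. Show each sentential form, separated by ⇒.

S⇒SS⇒[S]S⇒[A]S⇒[{}]S⇒[{}][]

S ⇒ SS   [S → S S]
SS ⇒ [S]S   [S → [ S ]]
[S]S ⇒ [A]S   [S → A]
[A]S ⇒ [{}]S   [A → { }]
[{}]S ⇒ [{}][]   [S → [ ]]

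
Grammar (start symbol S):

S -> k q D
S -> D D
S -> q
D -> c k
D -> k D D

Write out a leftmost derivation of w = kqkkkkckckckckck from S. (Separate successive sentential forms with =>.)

S => kqD => kqkDD => kqkkDDD => kqkkkDDDD => kqkkkkDDDDD => kqkkkkckDDDD => kqkkkkckckDDD => kqkkkkckckckDD => kqkkkkckckckckD => kqkkkkckckckckck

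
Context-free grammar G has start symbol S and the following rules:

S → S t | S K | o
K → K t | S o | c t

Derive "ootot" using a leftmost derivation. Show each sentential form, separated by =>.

S => SK => oK => oKt => oSot => oStot => ootot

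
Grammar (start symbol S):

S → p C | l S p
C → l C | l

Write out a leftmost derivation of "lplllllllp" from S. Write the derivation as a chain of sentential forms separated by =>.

S => lSp   [S → l S p]
lSp => lpCp   [S → p C]
lpCp => lplCp   [C → l C]
lplCp => lpllCp   [C → l C]
lpllCp => lplllCp   [C → l C]
lplllCp => lpllllCp   [C → l C]
lpllllCp => lplllllCp   [C → l C]
lplllllCp => lpllllllCp   [C → l C]
lpllllllCp => lplllllllp   [C → l]

S=>lSp=>lpCp=>lplCp=>lpllCp=>lplllCp=>lpllllCp=>lplllllCp=>lpllllllCp=>lplllllllp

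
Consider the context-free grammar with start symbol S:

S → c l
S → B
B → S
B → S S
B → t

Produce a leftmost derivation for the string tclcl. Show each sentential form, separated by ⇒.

S ⇒ B   [S → B]
B ⇒ SS   [B → S S]
SS ⇒ BS   [S → B]
BS ⇒ tS   [B → t]
tS ⇒ tB   [S → B]
tB ⇒ tSS   [B → S S]
tSS ⇒ tclS   [S → c l]
tclS ⇒ tclcl   [S → c l]

S ⇒ B ⇒ SS ⇒ BS ⇒ tS ⇒ tB ⇒ tSS ⇒ tclS ⇒ tclcl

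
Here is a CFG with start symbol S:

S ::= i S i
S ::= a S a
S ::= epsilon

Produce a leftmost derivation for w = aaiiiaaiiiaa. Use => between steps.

S => aSa => aaSaa => aaiSiaa => aaiiSiiaa => aaiiiSiiiaa => aaiiiaSaiiiaa => aaiiiaaiiiaa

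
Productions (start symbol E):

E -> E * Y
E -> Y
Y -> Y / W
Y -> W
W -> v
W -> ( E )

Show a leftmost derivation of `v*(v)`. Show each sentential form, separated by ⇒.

E⇒E*Y⇒Y*Y⇒W*Y⇒v*Y⇒v*W⇒v*(E)⇒v*(Y)⇒v*(W)⇒v*(v)

E ⇒ E*Y   [E -> E * Y]
E*Y ⇒ Y*Y   [E -> Y]
Y*Y ⇒ W*Y   [Y -> W]
W*Y ⇒ v*Y   [W -> v]
v*Y ⇒ v*W   [Y -> W]
v*W ⇒ v*(E)   [W -> ( E )]
v*(E) ⇒ v*(Y)   [E -> Y]
v*(Y) ⇒ v*(W)   [Y -> W]
v*(W) ⇒ v*(v)   [W -> v]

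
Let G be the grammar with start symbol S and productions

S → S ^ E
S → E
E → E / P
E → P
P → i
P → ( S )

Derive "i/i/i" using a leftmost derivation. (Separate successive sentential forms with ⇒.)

S ⇒ E ⇒ E/P ⇒ E/P/P ⇒ P/P/P ⇒ i/P/P ⇒ i/i/P ⇒ i/i/i

S ⇒ E   [S → E]
E ⇒ E/P   [E → E / P]
E/P ⇒ E/P/P   [E → E / P]
E/P/P ⇒ P/P/P   [E → P]
P/P/P ⇒ i/P/P   [P → i]
i/P/P ⇒ i/i/P   [P → i]
i/i/P ⇒ i/i/i   [P → i]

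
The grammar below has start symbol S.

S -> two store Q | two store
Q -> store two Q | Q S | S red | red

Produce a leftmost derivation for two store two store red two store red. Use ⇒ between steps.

S ⇒ two store Q ⇒ two store S red ⇒ two store two store Q red ⇒ two store two store Q S red ⇒ two store two store red S red ⇒ two store two store red two store red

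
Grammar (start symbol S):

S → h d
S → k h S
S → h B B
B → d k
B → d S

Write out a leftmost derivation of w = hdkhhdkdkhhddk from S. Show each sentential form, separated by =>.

S => hBB => hdSB => hdkhSB => hdkhhBBB => hdkhhdkBB => hdkhhdkdSB => hdkhhdkdkhSB => hdkhhdkdkhhdB => hdkhhdkdkhhddk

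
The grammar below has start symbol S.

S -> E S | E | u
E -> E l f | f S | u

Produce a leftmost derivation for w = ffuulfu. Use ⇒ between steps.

S⇒E⇒fS⇒fES⇒fElfS⇒ffSlfS⇒ffESlfS⇒ffuSlfS⇒ffuulfS⇒ffuulfu

S ⇒ E   [S -> E]
E ⇒ fS   [E -> f S]
fS ⇒ fES   [S -> E S]
fES ⇒ fElfS   [E -> E l f]
fElfS ⇒ ffSlfS   [E -> f S]
ffSlfS ⇒ ffESlfS   [S -> E S]
ffESlfS ⇒ ffuSlfS   [E -> u]
ffuSlfS ⇒ ffuulfS   [S -> u]
ffuulfS ⇒ ffuulfu   [S -> u]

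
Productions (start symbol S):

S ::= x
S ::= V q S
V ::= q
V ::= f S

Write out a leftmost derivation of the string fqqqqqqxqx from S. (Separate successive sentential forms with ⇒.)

S ⇒ VqS ⇒ fSqS ⇒ fVqSqS ⇒ fqqSqS ⇒ fqqVqSqS ⇒ fqqqqSqS ⇒ fqqqqVqSqS ⇒ fqqqqqqSqS ⇒ fqqqqqqxqS ⇒ fqqqqqqxqx

S ⇒ VqS   [S ::= V q S]
VqS ⇒ fSqS   [V ::= f S]
fSqS ⇒ fVqSqS   [S ::= V q S]
fVqSqS ⇒ fqqSqS   [V ::= q]
fqqSqS ⇒ fqqVqSqS   [S ::= V q S]
fqqVqSqS ⇒ fqqqqSqS   [V ::= q]
fqqqqSqS ⇒ fqqqqVqSqS   [S ::= V q S]
fqqqqVqSqS ⇒ fqqqqqqSqS   [V ::= q]
fqqqqqqSqS ⇒ fqqqqqqxqS   [S ::= x]
fqqqqqqxqS ⇒ fqqqqqqxqx   [S ::= x]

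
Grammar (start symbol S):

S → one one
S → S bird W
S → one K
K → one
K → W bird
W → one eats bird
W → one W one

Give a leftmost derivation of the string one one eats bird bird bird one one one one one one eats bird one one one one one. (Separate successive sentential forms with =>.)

S => S bird W => one K bird W => one W bird bird W => one one eats bird bird bird W => one one eats bird bird bird one W one => one one eats bird bird bird one one W one one => one one eats bird bird bird one one one W one one one => one one eats bird bird bird one one one one W one one one one => one one eats bird bird bird one one one one one W one one one one one => one one eats bird bird bird one one one one one one eats bird one one one one one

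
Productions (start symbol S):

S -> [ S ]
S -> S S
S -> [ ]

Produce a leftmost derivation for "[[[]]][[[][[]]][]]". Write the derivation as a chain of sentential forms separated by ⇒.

S ⇒ SS ⇒ [S]S ⇒ [[S]]S ⇒ [[[]]]S ⇒ [[[]]][S] ⇒ [[[]]][SS] ⇒ [[[]]][[S]S] ⇒ [[[]]][[SS]S] ⇒ [[[]]][[[]S]S] ⇒ [[[]]][[[][S]]S] ⇒ [[[]]][[[][[]]]S] ⇒ [[[]]][[[][[]]][]]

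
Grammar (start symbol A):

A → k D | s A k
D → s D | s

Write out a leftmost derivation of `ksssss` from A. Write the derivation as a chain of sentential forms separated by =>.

A => kD => ksD => kssD => ksssD => kssssD => ksssss

A => kD   [A → k D]
kD => ksD   [D → s D]
ksD => kssD   [D → s D]
kssD => ksssD   [D → s D]
ksssD => kssssD   [D → s D]
kssssD => ksssss   [D → s]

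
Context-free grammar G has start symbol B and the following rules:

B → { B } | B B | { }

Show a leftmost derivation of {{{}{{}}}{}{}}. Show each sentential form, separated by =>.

B => {B}   [B → { B }]
{B} => {BB}   [B → B B]
{BB} => {BBB}   [B → B B]
{BBB} => {{B}BB}   [B → { B }]
{{B}BB} => {{BB}BB}   [B → B B]
{{BB}BB} => {{{}B}BB}   [B → { }]
{{{}B}BB} => {{{}{B}}BB}   [B → { B }]
{{{}{B}}BB} => {{{}{{}}}BB}   [B → { }]
{{{}{{}}}BB} => {{{}{{}}}{}B}   [B → { }]
{{{}{{}}}{}B} => {{{}{{}}}{}{}}   [B → { }]

B => {B} => {BB} => {BBB} => {{B}BB} => {{BB}BB} => {{{}B}BB} => {{{}{B}}BB} => {{{}{{}}}BB} => {{{}{{}}}{}B} => {{{}{{}}}{}{}}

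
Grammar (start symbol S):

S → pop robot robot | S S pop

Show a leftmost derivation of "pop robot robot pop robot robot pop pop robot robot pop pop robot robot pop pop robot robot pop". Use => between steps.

S => S S pop => S S pop S pop => S S pop S pop S pop => S S pop S pop S pop S pop => pop robot robot S pop S pop S pop S pop => pop robot robot pop robot robot pop S pop S pop S pop => pop robot robot pop robot robot pop pop robot robot pop S pop S pop => pop robot robot pop robot robot pop pop robot robot pop pop robot robot pop S pop => pop robot robot pop robot robot pop pop robot robot pop pop robot robot pop pop robot robot pop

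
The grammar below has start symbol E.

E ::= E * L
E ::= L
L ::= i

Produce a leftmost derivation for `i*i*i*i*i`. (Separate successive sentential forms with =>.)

E => E*L   [E ::= E * L]
E*L => E*L*L   [E ::= E * L]
E*L*L => E*L*L*L   [E ::= E * L]
E*L*L*L => E*L*L*L*L   [E ::= E * L]
E*L*L*L*L => L*L*L*L*L   [E ::= L]
L*L*L*L*L => i*L*L*L*L   [L ::= i]
i*L*L*L*L => i*i*L*L*L   [L ::= i]
i*i*L*L*L => i*i*i*L*L   [L ::= i]
i*i*i*L*L => i*i*i*i*L   [L ::= i]
i*i*i*i*L => i*i*i*i*i   [L ::= i]

E => E*L => E*L*L => E*L*L*L => E*L*L*L*L => L*L*L*L*L => i*L*L*L*L => i*i*L*L*L => i*i*i*L*L => i*i*i*i*L => i*i*i*i*i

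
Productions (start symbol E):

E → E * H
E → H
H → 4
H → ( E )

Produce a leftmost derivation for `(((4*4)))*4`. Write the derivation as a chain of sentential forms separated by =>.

E => E*H => H*H => (E)*H => (H)*H => ((E))*H => ((H))*H => (((E)))*H => (((E*H)))*H => (((H*H)))*H => (((4*H)))*H => (((4*4)))*H => (((4*4)))*4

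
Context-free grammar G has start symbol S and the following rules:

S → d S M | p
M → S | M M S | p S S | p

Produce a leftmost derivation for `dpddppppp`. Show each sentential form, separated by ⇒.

S ⇒ dSM   [S → d S M]
dSM ⇒ dpM   [S → p]
dpM ⇒ dpMMS   [M → M M S]
dpMMS ⇒ dpSMS   [M → S]
dpSMS ⇒ dpdSMMS   [S → d S M]
dpdSMMS ⇒ dpddSMMMS   [S → d S M]
dpddSMMMS ⇒ dpddpMMMS   [S → p]
dpddpMMMS ⇒ dpddpSMMS   [M → S]
dpddpSMMS ⇒ dpddppMMS   [S → p]
dpddppMMS ⇒ dpddpppMS   [M → p]
dpddpppMS ⇒ dpddppppS   [M → p]
dpddppppS ⇒ dpddppppp   [S → p]

S⇒dSM⇒dpM⇒dpMMS⇒dpSMS⇒dpdSMMS⇒dpddSMMMS⇒dpddpMMMS⇒dpddpSMMS⇒dpddppMMS⇒dpddpppMS⇒dpddppppS⇒dpddppppp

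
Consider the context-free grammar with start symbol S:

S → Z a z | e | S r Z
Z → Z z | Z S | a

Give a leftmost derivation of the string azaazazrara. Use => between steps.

S => SrZ   [S → S r Z]
SrZ => SrZrZ   [S → S r Z]
SrZrZ => ZazrZrZ   [S → Z a z]
ZazrZrZ => ZSazrZrZ   [Z → Z S]
ZSazrZrZ => ZzSazrZrZ   [Z → Z z]
ZzSazrZrZ => azSazrZrZ   [Z → a]
azSazrZrZ => azZazazrZrZ   [S → Z a z]
azZazazrZrZ => azaazazrZrZ   [Z → a]
azaazazrZrZ => azaazazrarZ   [Z → a]
azaazazrarZ => azaazazrara   [Z → a]

S => SrZ => SrZrZ => ZazrZrZ => ZSazrZrZ => ZzSazrZrZ => azSazrZrZ => azZazazrZrZ => azaazazrZrZ => azaazazrarZ => azaazazrara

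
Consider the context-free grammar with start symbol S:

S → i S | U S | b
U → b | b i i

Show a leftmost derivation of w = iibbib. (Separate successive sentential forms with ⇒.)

S ⇒ iS ⇒ iiS ⇒ iiUS ⇒ iibS ⇒ iibUS ⇒ iibbS ⇒ iibbiS ⇒ iibbib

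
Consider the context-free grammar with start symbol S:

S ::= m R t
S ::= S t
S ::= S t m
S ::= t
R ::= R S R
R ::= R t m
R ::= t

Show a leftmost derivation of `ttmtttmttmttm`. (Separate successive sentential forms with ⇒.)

S ⇒ Stm ⇒ Sttm ⇒ Stmttm ⇒ Sttmttm ⇒ Stmttmttm ⇒ Sttmttmttm ⇒ Stttmttmttm ⇒ Stmtttmttmttm ⇒ ttmtttmttmttm

S ⇒ Stm   [S ::= S t m]
Stm ⇒ Sttm   [S ::= S t]
Sttm ⇒ Stmttm   [S ::= S t m]
Stmttm ⇒ Sttmttm   [S ::= S t]
Sttmttm ⇒ Stmttmttm   [S ::= S t m]
Stmttmttm ⇒ Sttmttmttm   [S ::= S t]
Sttmttmttm ⇒ Stttmttmttm   [S ::= S t]
Stttmttmttm ⇒ Stmtttmttmttm   [S ::= S t m]
Stmtttmttmttm ⇒ ttmtttmttmttm   [S ::= t]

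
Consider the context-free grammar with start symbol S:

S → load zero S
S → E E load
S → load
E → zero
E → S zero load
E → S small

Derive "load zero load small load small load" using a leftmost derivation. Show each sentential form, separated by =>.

S => E E load   [S → E E load]
E E load => S small E load   [E → S small]
S small E load => load zero S small E load   [S → load zero S]
load zero S small E load => load zero load small E load   [S → load]
load zero load small E load => load zero load small S small load   [E → S small]
load zero load small S small load => load zero load small load small load   [S → load]

S => E E load => S small E load => load zero S small E load => load zero load small E load => load zero load small S small load => load zero load small load small load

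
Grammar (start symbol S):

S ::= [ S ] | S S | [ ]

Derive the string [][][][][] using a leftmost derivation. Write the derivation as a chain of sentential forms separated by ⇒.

S ⇒ SS   [S ::= S S]
SS ⇒ []S   [S ::= [ ]]
[]S ⇒ []SS   [S ::= S S]
[]SS ⇒ []SSS   [S ::= S S]
[]SSS ⇒ []SSSS   [S ::= S S]
[]SSSS ⇒ [][]SSS   [S ::= [ ]]
[][]SSS ⇒ [][][]SS   [S ::= [ ]]
[][][]SS ⇒ [][][][]S   [S ::= [ ]]
[][][][]S ⇒ [][][][][]   [S ::= [ ]]

S⇒SS⇒[]S⇒[]SS⇒[]SSS⇒[]SSSS⇒[][]SSS⇒[][][]SS⇒[][][][]S⇒[][][][][]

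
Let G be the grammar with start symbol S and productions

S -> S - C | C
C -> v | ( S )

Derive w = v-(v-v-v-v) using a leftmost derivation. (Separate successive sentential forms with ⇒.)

S ⇒ S-C   [S -> S - C]
S-C ⇒ C-C   [S -> C]
C-C ⇒ v-C   [C -> v]
v-C ⇒ v-(S)   [C -> ( S )]
v-(S) ⇒ v-(S-C)   [S -> S - C]
v-(S-C) ⇒ v-(S-C-C)   [S -> S - C]
v-(S-C-C) ⇒ v-(S-C-C-C)   [S -> S - C]
v-(S-C-C-C) ⇒ v-(C-C-C-C)   [S -> C]
v-(C-C-C-C) ⇒ v-(v-C-C-C)   [C -> v]
v-(v-C-C-C) ⇒ v-(v-v-C-C)   [C -> v]
v-(v-v-C-C) ⇒ v-(v-v-v-C)   [C -> v]
v-(v-v-v-C) ⇒ v-(v-v-v-v)   [C -> v]

S ⇒ S-C ⇒ C-C ⇒ v-C ⇒ v-(S) ⇒ v-(S-C) ⇒ v-(S-C-C) ⇒ v-(S-C-C-C) ⇒ v-(C-C-C-C) ⇒ v-(v-C-C-C) ⇒ v-(v-v-C-C) ⇒ v-(v-v-v-C) ⇒ v-(v-v-v-v)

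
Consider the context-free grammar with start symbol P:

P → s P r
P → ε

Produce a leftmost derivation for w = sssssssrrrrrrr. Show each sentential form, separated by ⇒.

P⇒sPr⇒ssPrr⇒sssPrrr⇒ssssPrrrr⇒sssssPrrrrr⇒ssssssPrrrrrr⇒sssssssPrrrrrrr⇒sssssssrrrrrrr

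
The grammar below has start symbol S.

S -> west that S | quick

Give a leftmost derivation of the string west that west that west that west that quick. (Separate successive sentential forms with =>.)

S => west that S   [S -> west that S]
west that S => west that west that S   [S -> west that S]
west that west that S => west that west that west that S   [S -> west that S]
west that west that west that S => west that west that west that west that S   [S -> west that S]
west that west that west that west that S => west that west that west that west that quick   [S -> quick]

S => west that S => west that west that S => west that west that west that S => west that west that west that west that S => west that west that west that west that quick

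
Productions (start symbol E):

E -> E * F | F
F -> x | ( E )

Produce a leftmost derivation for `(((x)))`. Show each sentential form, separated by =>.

E=>F=>(E)=>(F)=>((E))=>((F))=>(((E)))=>(((F)))=>(((x)))

E => F   [E -> F]
F => (E)   [F -> ( E )]
(E) => (F)   [E -> F]
(F) => ((E))   [F -> ( E )]
((E)) => ((F))   [E -> F]
((F)) => (((E)))   [F -> ( E )]
(((E))) => (((F)))   [E -> F]
(((F))) => (((x)))   [F -> x]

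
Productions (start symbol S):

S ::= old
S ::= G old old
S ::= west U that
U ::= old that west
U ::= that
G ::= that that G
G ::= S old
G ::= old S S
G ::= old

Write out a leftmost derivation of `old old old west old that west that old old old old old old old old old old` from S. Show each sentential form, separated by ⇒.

S ⇒ G old old   [S ::= G old old]
G old old ⇒ S old old old   [G ::= S old]
S old old old ⇒ G old old old old old   [S ::= G old old]
G old old old old old ⇒ old S S old old old old old   [G ::= old S S]
old S S old old old old old ⇒ old old S old old old old old   [S ::= old]
old old S old old old old old ⇒ old old G old old old old old old old   [S ::= G old old]
old old G old old old old old old old ⇒ old old old S S old old old old old old old   [G ::= old S S]
old old old S S old old old old old old old ⇒ old old old west U that S old old old old old old old   [S ::= west U that]
old old old west U that S old old old old old old old ⇒ old old old west old that west that S old old old old old old old   [U ::= old that west]
old old old west old that west that S old old old old old old old ⇒ old old old west old that west that G old old old old old old old old old   [S ::= G old old]
old old old west old that west that G old old old old old old old old old ⇒ old old old west old that west that old old old old old old old old old old   [G ::= old]

S ⇒ G old old ⇒ S old old old ⇒ G old old old old old ⇒ old S S old old old old old ⇒ old old S old old old old old ⇒ old old G old old old old old old old ⇒ old old old S S old old old old old old old ⇒ old old old west U that S old old old old old old old ⇒ old old old west old that west that S old old old old old old old ⇒ old old old west old that west that G old old old old old old old old old ⇒ old old old west old that west that old old old old old old old old old old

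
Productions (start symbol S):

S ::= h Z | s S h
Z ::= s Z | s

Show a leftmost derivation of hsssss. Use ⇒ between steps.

S ⇒ hZ ⇒ hsZ ⇒ hssZ ⇒ hsssZ ⇒ hssssZ ⇒ hsssss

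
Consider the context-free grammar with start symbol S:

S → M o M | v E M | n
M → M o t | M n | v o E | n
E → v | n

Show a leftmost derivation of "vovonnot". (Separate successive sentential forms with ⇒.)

S ⇒ MoM ⇒ voEoM ⇒ vovoM ⇒ vovoMot ⇒ vovoMnot ⇒ vovonnot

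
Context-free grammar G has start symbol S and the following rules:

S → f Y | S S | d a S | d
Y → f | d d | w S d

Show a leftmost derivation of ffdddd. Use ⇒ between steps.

S ⇒ SS ⇒ fYS ⇒ ffS ⇒ ffSS ⇒ ffSSS ⇒ ffSSSS ⇒ ffdSSS ⇒ ffddSS ⇒ ffdddS ⇒ ffdddd

S ⇒ SS   [S → S S]
SS ⇒ fYS   [S → f Y]
fYS ⇒ ffS   [Y → f]
ffS ⇒ ffSS   [S → S S]
ffSS ⇒ ffSSS   [S → S S]
ffSSS ⇒ ffSSSS   [S → S S]
ffSSSS ⇒ ffdSSS   [S → d]
ffdSSS ⇒ ffddSS   [S → d]
ffddSS ⇒ ffdddS   [S → d]
ffdddS ⇒ ffdddd   [S → d]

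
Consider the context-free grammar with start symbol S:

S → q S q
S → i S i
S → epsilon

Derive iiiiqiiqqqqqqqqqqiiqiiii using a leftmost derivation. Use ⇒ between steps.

S ⇒ iSi   [S → i S i]
iSi ⇒ iiSii   [S → i S i]
iiSii ⇒ iiiSiii   [S → i S i]
iiiSiii ⇒ iiiiSiiii   [S → i S i]
iiiiSiiii ⇒ iiiiqSqiiii   [S → q S q]
iiiiqSqiiii ⇒ iiiiqiSiqiiii   [S → i S i]
iiiiqiSiqiiii ⇒ iiiiqiiSiiqiiii   [S → i S i]
iiiiqiiSiiqiiii ⇒ iiiiqiiqSqiiqiiii   [S → q S q]
iiiiqiiqSqiiqiiii ⇒ iiiiqiiqqSqqiiqiiii   [S → q S q]
iiiiqiiqqSqqiiqiiii ⇒ iiiiqiiqqqSqqqiiqiiii   [S → q S q]
iiiiqiiqqqSqqqiiqiiii ⇒ iiiiqiiqqqqSqqqqiiqiiii   [S → q S q]
iiiiqiiqqqqSqqqqiiqiiii ⇒ iiiiqiiqqqqqSqqqqqiiqiiii   [S → q S q]
iiiiqiiqqqqqSqqqqqiiqiiii ⇒ iiiiqiiqqqqqqqqqqiiqiiii   [S → epsilon]

S⇒iSi⇒iiSii⇒iiiSiii⇒iiiiSiiii⇒iiiiqSqiiii⇒iiiiqiSiqiiii⇒iiiiqiiSiiqiiii⇒iiiiqiiqSqiiqiiii⇒iiiiqiiqqSqqiiqiiii⇒iiiiqiiqqqSqqqiiqiiii⇒iiiiqiiqqqqSqqqqiiqiiii⇒iiiiqiiqqqqqSqqqqqiiqiiii⇒iiiiqiiqqqqqqqqqqiiqiiii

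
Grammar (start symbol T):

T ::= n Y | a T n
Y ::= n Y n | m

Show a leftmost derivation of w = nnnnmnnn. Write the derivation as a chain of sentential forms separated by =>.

T=>nY=>nnYn=>nnnYnn=>nnnnYnnn=>nnnnmnnn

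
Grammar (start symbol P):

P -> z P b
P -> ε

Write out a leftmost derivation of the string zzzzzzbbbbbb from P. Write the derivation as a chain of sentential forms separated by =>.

P => zPb => zzPbb => zzzPbbb => zzzzPbbbb => zzzzzPbbbbb => zzzzzzPbbbbbb => zzzzzzbbbbbb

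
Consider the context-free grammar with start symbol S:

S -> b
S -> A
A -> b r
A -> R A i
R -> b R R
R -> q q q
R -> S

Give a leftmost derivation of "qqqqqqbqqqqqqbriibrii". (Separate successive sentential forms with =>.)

S => A   [S -> A]
A => RAi   [A -> R A i]
RAi => qqqAi   [R -> q q q]
qqqAi => qqqRAii   [A -> R A i]
qqqRAii => qqqSAii   [R -> S]
qqqSAii => qqqAAii   [S -> A]
qqqAAii => qqqRAiAii   [A -> R A i]
qqqRAiAii => qqqqqqAiAii   [R -> q q q]
qqqqqqAiAii => qqqqqqRAiiAii   [A -> R A i]
qqqqqqRAiiAii => qqqqqqbRRAiiAii   [R -> b R R]
qqqqqqbRRAiiAii => qqqqqqbqqqRAiiAii   [R -> q q q]
qqqqqqbqqqRAiiAii => qqqqqqbqqqqqqAiiAii   [R -> q q q]
qqqqqqbqqqqqqAiiAii => qqqqqqbqqqqqqbriiAii   [A -> b r]
qqqqqqbqqqqqqbriiAii => qqqqqqbqqqqqqbriibrii   [A -> b r]

S => A => RAi => qqqAi => qqqRAii => qqqSAii => qqqAAii => qqqRAiAii => qqqqqqAiAii => qqqqqqRAiiAii => qqqqqqbRRAiiAii => qqqqqqbqqqRAiiAii => qqqqqqbqqqqqqAiiAii => qqqqqqbqqqqqqbriiAii => qqqqqqbqqqqqqbriibrii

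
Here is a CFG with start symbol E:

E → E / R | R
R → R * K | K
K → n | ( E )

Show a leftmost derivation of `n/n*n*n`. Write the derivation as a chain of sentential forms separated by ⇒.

E ⇒ E/R ⇒ R/R ⇒ K/R ⇒ n/R ⇒ n/R*K ⇒ n/R*K*K ⇒ n/K*K*K ⇒ n/n*K*K ⇒ n/n*n*K ⇒ n/n*n*n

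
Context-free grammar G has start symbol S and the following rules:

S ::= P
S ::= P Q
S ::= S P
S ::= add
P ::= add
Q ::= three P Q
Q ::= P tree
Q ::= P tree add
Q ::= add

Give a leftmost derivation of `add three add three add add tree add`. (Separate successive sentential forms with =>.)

S => P Q   [S ::= P Q]
P Q => add Q   [P ::= add]
add Q => add three P Q   [Q ::= three P Q]
add three P Q => add three add Q   [P ::= add]
add three add Q => add three add three P Q   [Q ::= three P Q]
add three add three P Q => add three add three add Q   [P ::= add]
add three add three add Q => add three add three add P tree add   [Q ::= P tree add]
add three add three add P tree add => add three add three add add tree add   [P ::= add]

S => P Q => add Q => add three P Q => add three add Q => add three add three P Q => add three add three add Q => add three add three add P tree add => add three add three add add tree add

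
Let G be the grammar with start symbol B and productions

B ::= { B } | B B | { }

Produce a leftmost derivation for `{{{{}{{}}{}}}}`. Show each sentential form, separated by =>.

B => {B} => {{B}} => {{{B}}} => {{{BB}}} => {{{BBB}}} => {{{{}BB}}} => {{{{}{B}B}}} => {{{{}{{}}B}}} => {{{{}{{}}{}}}}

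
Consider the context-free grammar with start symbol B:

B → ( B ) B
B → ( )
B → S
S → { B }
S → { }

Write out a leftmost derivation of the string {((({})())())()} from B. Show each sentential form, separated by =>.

B => S => {B} => {(B)B} => {((B)B)B} => {(((B)B)B)B} => {(((S)B)B)B} => {((({})B)B)B} => {((({})())B)B} => {((({})())())B} => {((({})())())()}

B => S   [B → S]
S => {B}   [S → { B }]
{B} => {(B)B}   [B → ( B ) B]
{(B)B} => {((B)B)B}   [B → ( B ) B]
{((B)B)B} => {(((B)B)B)B}   [B → ( B ) B]
{(((B)B)B)B} => {(((S)B)B)B}   [B → S]
{(((S)B)B)B} => {((({})B)B)B}   [S → { }]
{((({})B)B)B} => {((({})())B)B}   [B → ( )]
{((({})())B)B} => {((({})())())B}   [B → ( )]
{((({})())())B} => {((({})())())()}   [B → ( )]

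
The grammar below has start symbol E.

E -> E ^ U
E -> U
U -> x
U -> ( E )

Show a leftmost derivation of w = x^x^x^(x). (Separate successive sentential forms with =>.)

E => E^U => E^U^U => E^U^U^U => U^U^U^U => x^U^U^U => x^x^U^U => x^x^x^U => x^x^x^(E) => x^x^x^(U) => x^x^x^(x)

E => E^U   [E -> E ^ U]
E^U => E^U^U   [E -> E ^ U]
E^U^U => E^U^U^U   [E -> E ^ U]
E^U^U^U => U^U^U^U   [E -> U]
U^U^U^U => x^U^U^U   [U -> x]
x^U^U^U => x^x^U^U   [U -> x]
x^x^U^U => x^x^x^U   [U -> x]
x^x^x^U => x^x^x^(E)   [U -> ( E )]
x^x^x^(E) => x^x^x^(U)   [E -> U]
x^x^x^(U) => x^x^x^(x)   [U -> x]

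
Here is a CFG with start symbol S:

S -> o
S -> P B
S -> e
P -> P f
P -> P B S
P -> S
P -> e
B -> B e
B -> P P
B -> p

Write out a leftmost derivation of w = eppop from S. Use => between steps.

S => PB   [S -> P B]
PB => PBSB   [P -> P B S]
PBSB => SBSB   [P -> S]
SBSB => PBBSB   [S -> P B]
PBBSB => eBBSB   [P -> e]
eBBSB => epBSB   [B -> p]
epBSB => eppSB   [B -> p]
eppSB => eppoB   [S -> o]
eppoB => eppop   [B -> p]

S=>PB=>PBSB=>SBSB=>PBBSB=>eBBSB=>epBSB=>eppSB=>eppoB=>eppop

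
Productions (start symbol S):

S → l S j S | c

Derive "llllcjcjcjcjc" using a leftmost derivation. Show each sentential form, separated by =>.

S => lSjS => llSjSjS => lllSjSjSjS => llllSjSjSjSjS => llllcjSjSjSjS => llllcjcjSjSjS => llllcjcjcjSjS => llllcjcjcjcjS => llllcjcjcjcjc

S => lSjS   [S → l S j S]
lSjS => llSjSjS   [S → l S j S]
llSjSjS => lllSjSjSjS   [S → l S j S]
lllSjSjSjS => llllSjSjSjSjS   [S → l S j S]
llllSjSjSjSjS => llllcjSjSjSjS   [S → c]
llllcjSjSjSjS => llllcjcjSjSjS   [S → c]
llllcjcjSjSjS => llllcjcjcjSjS   [S → c]
llllcjcjcjSjS => llllcjcjcjcjS   [S → c]
llllcjcjcjcjS => llllcjcjcjcjc   [S → c]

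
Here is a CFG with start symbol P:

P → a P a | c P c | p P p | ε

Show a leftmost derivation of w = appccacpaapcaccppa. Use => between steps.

P=>aPa=>apPpa=>appPppa=>appcPcppa=>appccPccppa=>appccaPaccppa=>appccacPcaccppa=>appccacpPpcaccppa=>appccacpaPapcaccppa=>appccacpaapcaccppa

P => aPa   [P → a P a]
aPa => apPpa   [P → p P p]
apPpa => appPppa   [P → p P p]
appPppa => appcPcppa   [P → c P c]
appcPcppa => appccPccppa   [P → c P c]
appccPccppa => appccaPaccppa   [P → a P a]
appccaPaccppa => appccacPcaccppa   [P → c P c]
appccacPcaccppa => appccacpPpcaccppa   [P → p P p]
appccacpPpcaccppa => appccacpaPapcaccppa   [P → a P a]
appccacpaPapcaccppa => appccacpaapcaccppa   [P → ε]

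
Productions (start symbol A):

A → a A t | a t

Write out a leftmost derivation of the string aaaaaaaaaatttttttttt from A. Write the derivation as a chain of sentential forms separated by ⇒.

A ⇒ aAt   [A → a A t]
aAt ⇒ aaAtt   [A → a A t]
aaAtt ⇒ aaaAttt   [A → a A t]
aaaAttt ⇒ aaaaAtttt   [A → a A t]
aaaaAtttt ⇒ aaaaaAttttt   [A → a A t]
aaaaaAttttt ⇒ aaaaaaAtttttt   [A → a A t]
aaaaaaAtttttt ⇒ aaaaaaaAttttttt   [A → a A t]
aaaaaaaAttttttt ⇒ aaaaaaaaAtttttttt   [A → a A t]
aaaaaaaaAtttttttt ⇒ aaaaaaaaaAttttttttt   [A → a A t]
aaaaaaaaaAttttttttt ⇒ aaaaaaaaaatttttttttt   [A → a t]

A ⇒ aAt ⇒ aaAtt ⇒ aaaAttt ⇒ aaaaAtttt ⇒ aaaaaAttttt ⇒ aaaaaaAtttttt ⇒ aaaaaaaAttttttt ⇒ aaaaaaaaAtttttttt ⇒ aaaaaaaaaAttttttttt ⇒ aaaaaaaaaatttttttttt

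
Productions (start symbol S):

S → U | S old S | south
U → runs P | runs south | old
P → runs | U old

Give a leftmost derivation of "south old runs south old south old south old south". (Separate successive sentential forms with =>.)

S => S old S => S old S old S => S old S old S old S => south old S old S old S => south old S old S old S old S => south old U old S old S old S => south old runs south old S old S old S => south old runs south old south old S old S => south old runs south old south old south old S => south old runs south old south old south old south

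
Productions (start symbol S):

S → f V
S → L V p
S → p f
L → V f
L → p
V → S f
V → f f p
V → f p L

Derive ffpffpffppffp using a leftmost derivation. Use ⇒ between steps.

S ⇒ LVp   [S → L V p]
LVp ⇒ VfVp   [L → V f]
VfVp ⇒ ffpfVp   [V → f f p]
ffpfVp ⇒ ffpfSfp   [V → S f]
ffpfSfp ⇒ ffpffVfp   [S → f V]
ffpffVfp ⇒ ffpffSffp   [V → S f]
ffpffSffp ⇒ ffpffLVpffp   [S → L V p]
ffpffLVpffp ⇒ ffpffpVpffp   [L → p]
ffpffpVpffp ⇒ ffpffpffppffp   [V → f f p]

S ⇒ LVp ⇒ VfVp ⇒ ffpfVp ⇒ ffpfSfp ⇒ ffpffVfp ⇒ ffpffSffp ⇒ ffpffLVpffp ⇒ ffpffpVpffp ⇒ ffpffpffppffp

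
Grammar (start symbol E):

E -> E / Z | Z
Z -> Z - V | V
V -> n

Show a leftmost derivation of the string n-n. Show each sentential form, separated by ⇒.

E⇒Z⇒Z-V⇒V-V⇒n-V⇒n-n

E ⇒ Z   [E -> Z]
Z ⇒ Z-V   [Z -> Z - V]
Z-V ⇒ V-V   [Z -> V]
V-V ⇒ n-V   [V -> n]
n-V ⇒ n-n   [V -> n]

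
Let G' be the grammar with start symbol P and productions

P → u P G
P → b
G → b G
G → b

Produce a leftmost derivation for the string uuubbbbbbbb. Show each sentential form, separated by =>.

P=>uPG=>uuPGG=>uuuPGGG=>uuubGGG=>uuubbGGG=>uuubbbGGG=>uuubbbbGGG=>uuubbbbbGG=>uuubbbbbbGG=>uuubbbbbbbG=>uuubbbbbbbb

P => uPG   [P → u P G]
uPG => uuPGG   [P → u P G]
uuPGG => uuuPGGG   [P → u P G]
uuuPGGG => uuubGGG   [P → b]
uuubGGG => uuubbGGG   [G → b G]
uuubbGGG => uuubbbGGG   [G → b G]
uuubbbGGG => uuubbbbGGG   [G → b G]
uuubbbbGGG => uuubbbbbGG   [G → b]
uuubbbbbGG => uuubbbbbbGG   [G → b G]
uuubbbbbbGG => uuubbbbbbbG   [G → b]
uuubbbbbbbG => uuubbbbbbbb   [G → b]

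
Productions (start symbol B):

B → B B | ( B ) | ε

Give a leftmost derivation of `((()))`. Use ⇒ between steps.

B ⇒ BB   [B → B B]
BB ⇒ (B)B   [B → ( B )]
(B)B ⇒ ((B))B   [B → ( B )]
((B))B ⇒ (((B)))B   [B → ( B )]
(((B)))B ⇒ ((()))B   [B → ε]
((()))B ⇒ ((()))   [B → ε]

B ⇒ BB ⇒ (B)B ⇒ ((B))B ⇒ (((B)))B ⇒ ((()))B ⇒ ((()))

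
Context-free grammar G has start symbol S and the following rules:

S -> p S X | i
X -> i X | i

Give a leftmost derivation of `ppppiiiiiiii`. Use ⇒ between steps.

S ⇒ pSX   [S -> p S X]
pSX ⇒ ppSXX   [S -> p S X]
ppSXX ⇒ pppSXXX   [S -> p S X]
pppSXXX ⇒ ppppSXXXX   [S -> p S X]
ppppSXXXX ⇒ ppppiXXXX   [S -> i]
ppppiXXXX ⇒ ppppiiXXXX   [X -> i X]
ppppiiXXXX ⇒ ppppiiiXXXX   [X -> i X]
ppppiiiXXXX ⇒ ppppiiiiXXXX   [X -> i X]
ppppiiiiXXXX ⇒ ppppiiiiiXXX   [X -> i]
ppppiiiiiXXX ⇒ ppppiiiiiiXX   [X -> i]
ppppiiiiiiXX ⇒ ppppiiiiiiiX   [X -> i]
ppppiiiiiiiX ⇒ ppppiiiiiiii   [X -> i]

S⇒pSX⇒ppSXX⇒pppSXXX⇒ppppSXXXX⇒ppppiXXXX⇒ppppiiXXXX⇒ppppiiiXXXX⇒ppppiiiiXXXX⇒ppppiiiiiXXX⇒ppppiiiiiiXX⇒ppppiiiiiiiX⇒ppppiiiiiiii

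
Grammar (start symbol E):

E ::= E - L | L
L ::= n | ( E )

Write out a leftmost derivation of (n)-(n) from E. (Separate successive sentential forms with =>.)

E => E-L   [E ::= E - L]
E-L => L-L   [E ::= L]
L-L => (E)-L   [L ::= ( E )]
(E)-L => (L)-L   [E ::= L]
(L)-L => (n)-L   [L ::= n]
(n)-L => (n)-(E)   [L ::= ( E )]
(n)-(E) => (n)-(L)   [E ::= L]
(n)-(L) => (n)-(n)   [L ::= n]

E => E-L => L-L => (E)-L => (L)-L => (n)-L => (n)-(E) => (n)-(L) => (n)-(n)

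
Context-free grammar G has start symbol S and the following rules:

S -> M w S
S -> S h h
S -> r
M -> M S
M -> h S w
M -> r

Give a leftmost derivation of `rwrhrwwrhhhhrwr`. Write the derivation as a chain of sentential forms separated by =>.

S=>MwS=>rwS=>rwMwS=>rwMSwS=>rwMSSwS=>rwrSSwS=>rwrShhSwS=>rwrShhhhSwS=>rwrMwShhhhSwS=>rwrhSwwShhhhSwS=>rwrhrwwShhhhSwS=>rwrhrwwrhhhhSwS=>rwrhrwwrhhhhrwS=>rwrhrwwrhhhhrwr

S => MwS   [S -> M w S]
MwS => rwS   [M -> r]
rwS => rwMwS   [S -> M w S]
rwMwS => rwMSwS   [M -> M S]
rwMSwS => rwMSSwS   [M -> M S]
rwMSSwS => rwrSSwS   [M -> r]
rwrSSwS => rwrShhSwS   [S -> S h h]
rwrShhSwS => rwrShhhhSwS   [S -> S h h]
rwrShhhhSwS => rwrMwShhhhSwS   [S -> M w S]
rwrMwShhhhSwS => rwrhSwwShhhhSwS   [M -> h S w]
rwrhSwwShhhhSwS => rwrhrwwShhhhSwS   [S -> r]
rwrhrwwShhhhSwS => rwrhrwwrhhhhSwS   [S -> r]
rwrhrwwrhhhhSwS => rwrhrwwrhhhhrwS   [S -> r]
rwrhrwwrhhhhrwS => rwrhrwwrhhhhrwr   [S -> r]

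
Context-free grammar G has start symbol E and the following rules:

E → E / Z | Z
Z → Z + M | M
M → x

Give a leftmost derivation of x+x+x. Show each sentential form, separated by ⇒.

E ⇒ Z ⇒ Z+M ⇒ Z+M+M ⇒ M+M+M ⇒ x+M+M ⇒ x+x+M ⇒ x+x+x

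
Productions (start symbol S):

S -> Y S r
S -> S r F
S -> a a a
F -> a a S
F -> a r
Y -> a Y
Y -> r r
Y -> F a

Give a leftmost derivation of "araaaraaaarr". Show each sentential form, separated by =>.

S => YSr => FaSr => araSr => araYSrr => araaYSrr => araaFaSrr => araaaraSrr => araaaraaaarr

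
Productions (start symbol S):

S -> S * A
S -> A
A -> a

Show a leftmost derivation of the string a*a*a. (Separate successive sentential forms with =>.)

S=>S*A=>S*A*A=>A*A*A=>a*A*A=>a*a*A=>a*a*a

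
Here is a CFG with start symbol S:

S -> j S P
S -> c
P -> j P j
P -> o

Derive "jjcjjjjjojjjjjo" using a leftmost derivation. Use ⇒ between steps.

S ⇒ jSP ⇒ jjSPP ⇒ jjcPP ⇒ jjcjPjP ⇒ jjcjjPjjP ⇒ jjcjjjPjjjP ⇒ jjcjjjjPjjjjP ⇒ jjcjjjjjPjjjjjP ⇒ jjcjjjjjojjjjjP ⇒ jjcjjjjjojjjjjo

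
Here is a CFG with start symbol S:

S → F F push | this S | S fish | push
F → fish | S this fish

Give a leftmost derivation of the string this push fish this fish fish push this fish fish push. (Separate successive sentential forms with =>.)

S => F F push => S this fish F push => F F push this fish F push => S this fish F push this fish F push => S fish this fish F push this fish F push => this S fish this fish F push this fish F push => this push fish this fish F push this fish F push => this push fish this fish fish push this fish F push => this push fish this fish fish push this fish fish push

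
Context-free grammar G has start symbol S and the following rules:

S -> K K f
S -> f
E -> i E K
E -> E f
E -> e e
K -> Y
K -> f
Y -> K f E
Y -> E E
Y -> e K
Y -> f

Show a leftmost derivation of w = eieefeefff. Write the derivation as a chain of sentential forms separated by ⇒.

S ⇒ KKf ⇒ YKf ⇒ eKKf ⇒ eYKf ⇒ eEEKf ⇒ eiEKEKf ⇒ eieeKEKf ⇒ eieefEKf ⇒ eieefEfKf ⇒ eieefeefKf ⇒ eieefeefff

S ⇒ KKf   [S -> K K f]
KKf ⇒ YKf   [K -> Y]
YKf ⇒ eKKf   [Y -> e K]
eKKf ⇒ eYKf   [K -> Y]
eYKf ⇒ eEEKf   [Y -> E E]
eEEKf ⇒ eiEKEKf   [E -> i E K]
eiEKEKf ⇒ eieeKEKf   [E -> e e]
eieeKEKf ⇒ eieefEKf   [K -> f]
eieefEKf ⇒ eieefEfKf   [E -> E f]
eieefEfKf ⇒ eieefeefKf   [E -> e e]
eieefeefKf ⇒ eieefeefff   [K -> f]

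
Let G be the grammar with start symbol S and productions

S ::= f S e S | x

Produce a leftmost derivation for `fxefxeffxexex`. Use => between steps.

S=>fSeS=>fxeS=>fxefSeS=>fxefxeS=>fxefxefSeS=>fxefxeffSeSeS=>fxefxeffxeSeS=>fxefxeffxexeS=>fxefxeffxexex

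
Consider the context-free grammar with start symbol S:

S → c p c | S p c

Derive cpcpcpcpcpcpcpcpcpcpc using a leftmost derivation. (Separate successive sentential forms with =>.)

S => Spc => Spcpc => Spcpcpc => Spcpcpcpc => Spcpcpcpcpc => Spcpcpcpcpcpc => Spcpcpcpcpcpcpc => Spcpcpcpcpcpcpcpc => Spcpcpcpcpcpcpcpcpc => cpcpcpcpcpcpcpcpcpcpc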